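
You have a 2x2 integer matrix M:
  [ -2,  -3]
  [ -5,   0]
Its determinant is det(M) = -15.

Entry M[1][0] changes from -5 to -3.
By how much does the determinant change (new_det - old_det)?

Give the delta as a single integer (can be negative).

Answer: 6

Derivation:
Cofactor C_10 = 3
Entry delta = -3 - -5 = 2
Det delta = entry_delta * cofactor = 2 * 3 = 6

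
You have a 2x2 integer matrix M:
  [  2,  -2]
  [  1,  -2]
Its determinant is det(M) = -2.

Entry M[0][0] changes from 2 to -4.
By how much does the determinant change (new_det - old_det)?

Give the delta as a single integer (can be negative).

Answer: 12

Derivation:
Cofactor C_00 = -2
Entry delta = -4 - 2 = -6
Det delta = entry_delta * cofactor = -6 * -2 = 12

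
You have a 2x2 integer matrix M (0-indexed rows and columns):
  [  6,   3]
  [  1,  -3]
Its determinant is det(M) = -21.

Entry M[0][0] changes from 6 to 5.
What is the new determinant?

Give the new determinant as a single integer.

Answer: -18

Derivation:
det is linear in row 0: changing M[0][0] by delta changes det by delta * cofactor(0,0).
Cofactor C_00 = (-1)^(0+0) * minor(0,0) = -3
Entry delta = 5 - 6 = -1
Det delta = -1 * -3 = 3
New det = -21 + 3 = -18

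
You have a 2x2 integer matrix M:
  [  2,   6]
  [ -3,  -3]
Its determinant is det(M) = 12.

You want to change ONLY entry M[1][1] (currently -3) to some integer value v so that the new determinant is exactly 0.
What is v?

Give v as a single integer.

det is linear in entry M[1][1]: det = old_det + (v - -3) * C_11
Cofactor C_11 = 2
Want det = 0: 12 + (v - -3) * 2 = 0
  (v - -3) = -12 / 2 = -6
  v = -3 + (-6) = -9

Answer: -9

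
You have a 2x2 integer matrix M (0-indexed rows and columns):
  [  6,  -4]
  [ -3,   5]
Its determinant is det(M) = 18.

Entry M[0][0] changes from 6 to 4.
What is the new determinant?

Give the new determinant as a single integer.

Answer: 8

Derivation:
det is linear in row 0: changing M[0][0] by delta changes det by delta * cofactor(0,0).
Cofactor C_00 = (-1)^(0+0) * minor(0,0) = 5
Entry delta = 4 - 6 = -2
Det delta = -2 * 5 = -10
New det = 18 + -10 = 8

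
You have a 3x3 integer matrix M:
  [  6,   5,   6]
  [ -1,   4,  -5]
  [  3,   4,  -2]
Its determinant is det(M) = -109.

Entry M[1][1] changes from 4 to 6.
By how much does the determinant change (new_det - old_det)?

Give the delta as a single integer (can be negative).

Answer: -60

Derivation:
Cofactor C_11 = -30
Entry delta = 6 - 4 = 2
Det delta = entry_delta * cofactor = 2 * -30 = -60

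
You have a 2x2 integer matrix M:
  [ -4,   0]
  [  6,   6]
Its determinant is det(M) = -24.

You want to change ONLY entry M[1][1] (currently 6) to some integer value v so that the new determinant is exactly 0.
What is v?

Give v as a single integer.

det is linear in entry M[1][1]: det = old_det + (v - 6) * C_11
Cofactor C_11 = -4
Want det = 0: -24 + (v - 6) * -4 = 0
  (v - 6) = 24 / -4 = -6
  v = 6 + (-6) = 0

Answer: 0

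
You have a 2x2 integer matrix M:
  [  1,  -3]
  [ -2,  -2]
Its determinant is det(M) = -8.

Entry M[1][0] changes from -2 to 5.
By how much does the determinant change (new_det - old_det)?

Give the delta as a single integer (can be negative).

Cofactor C_10 = 3
Entry delta = 5 - -2 = 7
Det delta = entry_delta * cofactor = 7 * 3 = 21

Answer: 21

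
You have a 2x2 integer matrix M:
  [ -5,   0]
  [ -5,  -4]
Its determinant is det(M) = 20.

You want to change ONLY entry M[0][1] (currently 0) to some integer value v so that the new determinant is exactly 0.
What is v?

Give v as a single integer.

det is linear in entry M[0][1]: det = old_det + (v - 0) * C_01
Cofactor C_01 = 5
Want det = 0: 20 + (v - 0) * 5 = 0
  (v - 0) = -20 / 5 = -4
  v = 0 + (-4) = -4

Answer: -4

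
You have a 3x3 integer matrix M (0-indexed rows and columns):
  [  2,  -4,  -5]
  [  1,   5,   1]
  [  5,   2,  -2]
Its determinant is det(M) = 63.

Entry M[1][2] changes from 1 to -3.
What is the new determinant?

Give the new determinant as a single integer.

det is linear in row 1: changing M[1][2] by delta changes det by delta * cofactor(1,2).
Cofactor C_12 = (-1)^(1+2) * minor(1,2) = -24
Entry delta = -3 - 1 = -4
Det delta = -4 * -24 = 96
New det = 63 + 96 = 159

Answer: 159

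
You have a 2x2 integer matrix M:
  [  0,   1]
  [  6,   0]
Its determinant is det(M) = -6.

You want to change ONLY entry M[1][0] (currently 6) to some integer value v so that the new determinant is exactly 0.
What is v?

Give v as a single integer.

Answer: 0

Derivation:
det is linear in entry M[1][0]: det = old_det + (v - 6) * C_10
Cofactor C_10 = -1
Want det = 0: -6 + (v - 6) * -1 = 0
  (v - 6) = 6 / -1 = -6
  v = 6 + (-6) = 0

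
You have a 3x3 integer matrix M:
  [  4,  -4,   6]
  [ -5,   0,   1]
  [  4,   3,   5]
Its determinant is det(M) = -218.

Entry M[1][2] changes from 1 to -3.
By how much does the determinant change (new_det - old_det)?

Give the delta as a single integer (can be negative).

Cofactor C_12 = -28
Entry delta = -3 - 1 = -4
Det delta = entry_delta * cofactor = -4 * -28 = 112

Answer: 112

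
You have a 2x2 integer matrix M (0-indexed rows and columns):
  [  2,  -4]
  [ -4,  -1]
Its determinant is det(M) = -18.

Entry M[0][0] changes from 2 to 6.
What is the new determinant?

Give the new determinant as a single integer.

Answer: -22

Derivation:
det is linear in row 0: changing M[0][0] by delta changes det by delta * cofactor(0,0).
Cofactor C_00 = (-1)^(0+0) * minor(0,0) = -1
Entry delta = 6 - 2 = 4
Det delta = 4 * -1 = -4
New det = -18 + -4 = -22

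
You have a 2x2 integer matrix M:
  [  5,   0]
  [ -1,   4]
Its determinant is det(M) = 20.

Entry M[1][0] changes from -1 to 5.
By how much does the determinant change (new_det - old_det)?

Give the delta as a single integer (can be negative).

Cofactor C_10 = 0
Entry delta = 5 - -1 = 6
Det delta = entry_delta * cofactor = 6 * 0 = 0

Answer: 0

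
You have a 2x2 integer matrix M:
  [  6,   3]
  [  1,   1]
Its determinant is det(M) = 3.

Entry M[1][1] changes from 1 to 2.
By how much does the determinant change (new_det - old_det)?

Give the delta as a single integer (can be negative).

Answer: 6

Derivation:
Cofactor C_11 = 6
Entry delta = 2 - 1 = 1
Det delta = entry_delta * cofactor = 1 * 6 = 6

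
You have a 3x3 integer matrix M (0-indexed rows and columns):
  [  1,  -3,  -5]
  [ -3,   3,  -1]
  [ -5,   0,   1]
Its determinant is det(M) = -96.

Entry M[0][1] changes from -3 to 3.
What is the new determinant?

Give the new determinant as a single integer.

det is linear in row 0: changing M[0][1] by delta changes det by delta * cofactor(0,1).
Cofactor C_01 = (-1)^(0+1) * minor(0,1) = 8
Entry delta = 3 - -3 = 6
Det delta = 6 * 8 = 48
New det = -96 + 48 = -48

Answer: -48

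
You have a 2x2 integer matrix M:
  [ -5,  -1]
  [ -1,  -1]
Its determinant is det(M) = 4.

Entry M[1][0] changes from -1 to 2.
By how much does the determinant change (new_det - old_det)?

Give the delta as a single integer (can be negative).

Answer: 3

Derivation:
Cofactor C_10 = 1
Entry delta = 2 - -1 = 3
Det delta = entry_delta * cofactor = 3 * 1 = 3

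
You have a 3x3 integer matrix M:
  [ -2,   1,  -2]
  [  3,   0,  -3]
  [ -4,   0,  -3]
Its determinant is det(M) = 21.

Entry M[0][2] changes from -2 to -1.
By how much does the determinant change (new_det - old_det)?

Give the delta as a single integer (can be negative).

Cofactor C_02 = 0
Entry delta = -1 - -2 = 1
Det delta = entry_delta * cofactor = 1 * 0 = 0

Answer: 0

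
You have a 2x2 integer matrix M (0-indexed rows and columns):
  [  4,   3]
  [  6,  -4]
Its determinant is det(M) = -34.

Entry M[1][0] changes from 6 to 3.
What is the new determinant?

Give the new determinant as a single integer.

det is linear in row 1: changing M[1][0] by delta changes det by delta * cofactor(1,0).
Cofactor C_10 = (-1)^(1+0) * minor(1,0) = -3
Entry delta = 3 - 6 = -3
Det delta = -3 * -3 = 9
New det = -34 + 9 = -25

Answer: -25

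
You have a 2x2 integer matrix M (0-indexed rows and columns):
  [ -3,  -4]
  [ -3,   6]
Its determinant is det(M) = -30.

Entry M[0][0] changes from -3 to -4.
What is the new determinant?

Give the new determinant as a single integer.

Answer: -36

Derivation:
det is linear in row 0: changing M[0][0] by delta changes det by delta * cofactor(0,0).
Cofactor C_00 = (-1)^(0+0) * minor(0,0) = 6
Entry delta = -4 - -3 = -1
Det delta = -1 * 6 = -6
New det = -30 + -6 = -36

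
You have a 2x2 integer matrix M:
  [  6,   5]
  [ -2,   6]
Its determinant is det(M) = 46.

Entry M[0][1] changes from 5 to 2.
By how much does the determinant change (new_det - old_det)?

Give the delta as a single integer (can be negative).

Cofactor C_01 = 2
Entry delta = 2 - 5 = -3
Det delta = entry_delta * cofactor = -3 * 2 = -6

Answer: -6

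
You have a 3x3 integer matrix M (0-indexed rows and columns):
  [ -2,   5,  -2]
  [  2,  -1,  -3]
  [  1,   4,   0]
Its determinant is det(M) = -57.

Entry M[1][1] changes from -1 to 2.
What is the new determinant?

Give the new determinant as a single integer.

det is linear in row 1: changing M[1][1] by delta changes det by delta * cofactor(1,1).
Cofactor C_11 = (-1)^(1+1) * minor(1,1) = 2
Entry delta = 2 - -1 = 3
Det delta = 3 * 2 = 6
New det = -57 + 6 = -51

Answer: -51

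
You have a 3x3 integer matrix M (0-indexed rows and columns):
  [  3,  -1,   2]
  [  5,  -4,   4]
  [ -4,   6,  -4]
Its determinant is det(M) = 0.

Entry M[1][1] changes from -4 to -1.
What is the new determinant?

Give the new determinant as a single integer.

det is linear in row 1: changing M[1][1] by delta changes det by delta * cofactor(1,1).
Cofactor C_11 = (-1)^(1+1) * minor(1,1) = -4
Entry delta = -1 - -4 = 3
Det delta = 3 * -4 = -12
New det = 0 + -12 = -12

Answer: -12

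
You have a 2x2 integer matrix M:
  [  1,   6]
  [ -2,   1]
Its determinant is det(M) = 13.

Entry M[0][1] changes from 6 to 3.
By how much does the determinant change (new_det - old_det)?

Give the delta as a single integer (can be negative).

Answer: -6

Derivation:
Cofactor C_01 = 2
Entry delta = 3 - 6 = -3
Det delta = entry_delta * cofactor = -3 * 2 = -6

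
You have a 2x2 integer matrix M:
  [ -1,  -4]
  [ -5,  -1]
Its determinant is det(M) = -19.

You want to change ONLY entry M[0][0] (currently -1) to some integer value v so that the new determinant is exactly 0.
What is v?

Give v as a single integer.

det is linear in entry M[0][0]: det = old_det + (v - -1) * C_00
Cofactor C_00 = -1
Want det = 0: -19 + (v - -1) * -1 = 0
  (v - -1) = 19 / -1 = -19
  v = -1 + (-19) = -20

Answer: -20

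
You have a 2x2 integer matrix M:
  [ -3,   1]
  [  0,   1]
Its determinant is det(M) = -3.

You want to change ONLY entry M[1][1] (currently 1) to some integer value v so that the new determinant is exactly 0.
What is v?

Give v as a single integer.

Answer: 0

Derivation:
det is linear in entry M[1][1]: det = old_det + (v - 1) * C_11
Cofactor C_11 = -3
Want det = 0: -3 + (v - 1) * -3 = 0
  (v - 1) = 3 / -3 = -1
  v = 1 + (-1) = 0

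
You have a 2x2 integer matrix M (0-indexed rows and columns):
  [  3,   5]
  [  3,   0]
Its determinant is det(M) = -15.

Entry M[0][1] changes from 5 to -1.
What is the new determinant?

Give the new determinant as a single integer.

Answer: 3

Derivation:
det is linear in row 0: changing M[0][1] by delta changes det by delta * cofactor(0,1).
Cofactor C_01 = (-1)^(0+1) * minor(0,1) = -3
Entry delta = -1 - 5 = -6
Det delta = -6 * -3 = 18
New det = -15 + 18 = 3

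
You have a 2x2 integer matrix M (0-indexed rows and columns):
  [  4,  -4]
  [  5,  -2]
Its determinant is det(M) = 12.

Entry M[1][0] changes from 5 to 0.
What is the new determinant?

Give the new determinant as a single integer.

det is linear in row 1: changing M[1][0] by delta changes det by delta * cofactor(1,0).
Cofactor C_10 = (-1)^(1+0) * minor(1,0) = 4
Entry delta = 0 - 5 = -5
Det delta = -5 * 4 = -20
New det = 12 + -20 = -8

Answer: -8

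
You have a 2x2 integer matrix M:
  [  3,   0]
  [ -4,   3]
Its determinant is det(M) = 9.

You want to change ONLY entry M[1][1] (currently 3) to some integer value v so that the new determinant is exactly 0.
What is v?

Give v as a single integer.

Answer: 0

Derivation:
det is linear in entry M[1][1]: det = old_det + (v - 3) * C_11
Cofactor C_11 = 3
Want det = 0: 9 + (v - 3) * 3 = 0
  (v - 3) = -9 / 3 = -3
  v = 3 + (-3) = 0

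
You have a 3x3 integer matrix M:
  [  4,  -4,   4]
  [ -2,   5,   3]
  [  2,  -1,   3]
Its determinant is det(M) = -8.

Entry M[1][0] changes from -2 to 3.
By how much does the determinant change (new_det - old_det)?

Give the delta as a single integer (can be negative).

Cofactor C_10 = 8
Entry delta = 3 - -2 = 5
Det delta = entry_delta * cofactor = 5 * 8 = 40

Answer: 40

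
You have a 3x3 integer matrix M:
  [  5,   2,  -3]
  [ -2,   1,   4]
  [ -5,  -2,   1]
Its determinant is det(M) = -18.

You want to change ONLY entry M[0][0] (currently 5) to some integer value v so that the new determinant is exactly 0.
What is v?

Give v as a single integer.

det is linear in entry M[0][0]: det = old_det + (v - 5) * C_00
Cofactor C_00 = 9
Want det = 0: -18 + (v - 5) * 9 = 0
  (v - 5) = 18 / 9 = 2
  v = 5 + (2) = 7

Answer: 7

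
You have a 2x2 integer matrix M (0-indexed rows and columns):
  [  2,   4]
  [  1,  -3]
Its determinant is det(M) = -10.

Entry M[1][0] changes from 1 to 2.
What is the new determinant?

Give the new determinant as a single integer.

det is linear in row 1: changing M[1][0] by delta changes det by delta * cofactor(1,0).
Cofactor C_10 = (-1)^(1+0) * minor(1,0) = -4
Entry delta = 2 - 1 = 1
Det delta = 1 * -4 = -4
New det = -10 + -4 = -14

Answer: -14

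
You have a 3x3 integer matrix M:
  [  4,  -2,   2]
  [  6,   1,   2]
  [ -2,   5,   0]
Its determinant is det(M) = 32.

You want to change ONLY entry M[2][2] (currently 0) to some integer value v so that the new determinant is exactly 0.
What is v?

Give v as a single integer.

Answer: -2

Derivation:
det is linear in entry M[2][2]: det = old_det + (v - 0) * C_22
Cofactor C_22 = 16
Want det = 0: 32 + (v - 0) * 16 = 0
  (v - 0) = -32 / 16 = -2
  v = 0 + (-2) = -2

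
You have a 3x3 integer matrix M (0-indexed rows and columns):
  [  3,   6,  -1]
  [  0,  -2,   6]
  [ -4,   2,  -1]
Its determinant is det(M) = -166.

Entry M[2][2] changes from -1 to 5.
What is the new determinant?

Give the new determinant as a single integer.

Answer: -202

Derivation:
det is linear in row 2: changing M[2][2] by delta changes det by delta * cofactor(2,2).
Cofactor C_22 = (-1)^(2+2) * minor(2,2) = -6
Entry delta = 5 - -1 = 6
Det delta = 6 * -6 = -36
New det = -166 + -36 = -202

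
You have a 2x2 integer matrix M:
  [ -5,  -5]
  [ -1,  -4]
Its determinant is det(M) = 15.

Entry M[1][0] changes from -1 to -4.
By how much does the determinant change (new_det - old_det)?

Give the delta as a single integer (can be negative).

Cofactor C_10 = 5
Entry delta = -4 - -1 = -3
Det delta = entry_delta * cofactor = -3 * 5 = -15

Answer: -15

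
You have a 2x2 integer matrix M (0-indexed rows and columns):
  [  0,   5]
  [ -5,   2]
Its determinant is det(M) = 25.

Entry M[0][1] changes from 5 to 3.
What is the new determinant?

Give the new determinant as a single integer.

det is linear in row 0: changing M[0][1] by delta changes det by delta * cofactor(0,1).
Cofactor C_01 = (-1)^(0+1) * minor(0,1) = 5
Entry delta = 3 - 5 = -2
Det delta = -2 * 5 = -10
New det = 25 + -10 = 15

Answer: 15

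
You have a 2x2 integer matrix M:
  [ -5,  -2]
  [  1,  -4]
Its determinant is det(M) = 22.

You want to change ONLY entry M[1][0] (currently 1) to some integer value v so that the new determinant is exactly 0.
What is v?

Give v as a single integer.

det is linear in entry M[1][0]: det = old_det + (v - 1) * C_10
Cofactor C_10 = 2
Want det = 0: 22 + (v - 1) * 2 = 0
  (v - 1) = -22 / 2 = -11
  v = 1 + (-11) = -10

Answer: -10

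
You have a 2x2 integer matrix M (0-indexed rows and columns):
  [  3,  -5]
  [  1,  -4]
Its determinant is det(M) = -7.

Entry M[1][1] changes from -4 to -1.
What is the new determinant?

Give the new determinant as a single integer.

Answer: 2

Derivation:
det is linear in row 1: changing M[1][1] by delta changes det by delta * cofactor(1,1).
Cofactor C_11 = (-1)^(1+1) * minor(1,1) = 3
Entry delta = -1 - -4 = 3
Det delta = 3 * 3 = 9
New det = -7 + 9 = 2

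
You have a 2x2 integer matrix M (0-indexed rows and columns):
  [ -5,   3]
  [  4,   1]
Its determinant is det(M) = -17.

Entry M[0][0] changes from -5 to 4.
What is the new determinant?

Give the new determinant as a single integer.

Answer: -8

Derivation:
det is linear in row 0: changing M[0][0] by delta changes det by delta * cofactor(0,0).
Cofactor C_00 = (-1)^(0+0) * minor(0,0) = 1
Entry delta = 4 - -5 = 9
Det delta = 9 * 1 = 9
New det = -17 + 9 = -8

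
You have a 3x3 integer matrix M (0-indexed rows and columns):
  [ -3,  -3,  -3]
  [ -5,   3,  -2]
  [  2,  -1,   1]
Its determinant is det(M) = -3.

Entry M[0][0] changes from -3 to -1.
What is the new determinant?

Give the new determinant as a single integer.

det is linear in row 0: changing M[0][0] by delta changes det by delta * cofactor(0,0).
Cofactor C_00 = (-1)^(0+0) * minor(0,0) = 1
Entry delta = -1 - -3 = 2
Det delta = 2 * 1 = 2
New det = -3 + 2 = -1

Answer: -1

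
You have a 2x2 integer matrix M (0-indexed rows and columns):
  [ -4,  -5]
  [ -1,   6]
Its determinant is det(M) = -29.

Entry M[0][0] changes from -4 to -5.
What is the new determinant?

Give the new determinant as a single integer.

Answer: -35

Derivation:
det is linear in row 0: changing M[0][0] by delta changes det by delta * cofactor(0,0).
Cofactor C_00 = (-1)^(0+0) * minor(0,0) = 6
Entry delta = -5 - -4 = -1
Det delta = -1 * 6 = -6
New det = -29 + -6 = -35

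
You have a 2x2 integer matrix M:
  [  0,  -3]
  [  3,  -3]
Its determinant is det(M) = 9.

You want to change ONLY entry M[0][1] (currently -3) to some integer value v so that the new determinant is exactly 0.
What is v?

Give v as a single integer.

det is linear in entry M[0][1]: det = old_det + (v - -3) * C_01
Cofactor C_01 = -3
Want det = 0: 9 + (v - -3) * -3 = 0
  (v - -3) = -9 / -3 = 3
  v = -3 + (3) = 0

Answer: 0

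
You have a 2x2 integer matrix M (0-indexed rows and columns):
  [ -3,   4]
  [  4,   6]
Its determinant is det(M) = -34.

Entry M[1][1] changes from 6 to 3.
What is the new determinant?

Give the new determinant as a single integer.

det is linear in row 1: changing M[1][1] by delta changes det by delta * cofactor(1,1).
Cofactor C_11 = (-1)^(1+1) * minor(1,1) = -3
Entry delta = 3 - 6 = -3
Det delta = -3 * -3 = 9
New det = -34 + 9 = -25

Answer: -25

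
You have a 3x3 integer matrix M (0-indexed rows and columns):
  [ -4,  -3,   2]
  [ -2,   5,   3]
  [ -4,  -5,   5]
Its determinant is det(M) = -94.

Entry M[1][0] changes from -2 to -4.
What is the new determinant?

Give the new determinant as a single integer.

det is linear in row 1: changing M[1][0] by delta changes det by delta * cofactor(1,0).
Cofactor C_10 = (-1)^(1+0) * minor(1,0) = 5
Entry delta = -4 - -2 = -2
Det delta = -2 * 5 = -10
New det = -94 + -10 = -104

Answer: -104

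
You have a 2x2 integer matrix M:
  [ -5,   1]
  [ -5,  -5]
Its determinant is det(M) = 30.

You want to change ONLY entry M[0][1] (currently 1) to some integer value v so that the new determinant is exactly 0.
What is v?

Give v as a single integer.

det is linear in entry M[0][1]: det = old_det + (v - 1) * C_01
Cofactor C_01 = 5
Want det = 0: 30 + (v - 1) * 5 = 0
  (v - 1) = -30 / 5 = -6
  v = 1 + (-6) = -5

Answer: -5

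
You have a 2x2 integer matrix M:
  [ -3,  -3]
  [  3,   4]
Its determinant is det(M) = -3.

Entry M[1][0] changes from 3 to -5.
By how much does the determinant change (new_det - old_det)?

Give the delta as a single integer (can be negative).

Cofactor C_10 = 3
Entry delta = -5 - 3 = -8
Det delta = entry_delta * cofactor = -8 * 3 = -24

Answer: -24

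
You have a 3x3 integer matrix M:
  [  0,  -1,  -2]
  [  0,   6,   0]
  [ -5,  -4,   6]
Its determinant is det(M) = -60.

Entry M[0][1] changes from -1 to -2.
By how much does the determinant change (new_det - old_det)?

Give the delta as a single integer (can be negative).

Answer: 0

Derivation:
Cofactor C_01 = 0
Entry delta = -2 - -1 = -1
Det delta = entry_delta * cofactor = -1 * 0 = 0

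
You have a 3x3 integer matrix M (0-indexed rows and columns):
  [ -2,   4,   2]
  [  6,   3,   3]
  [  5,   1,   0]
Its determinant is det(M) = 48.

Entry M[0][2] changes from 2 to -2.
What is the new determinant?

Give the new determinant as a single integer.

Answer: 84

Derivation:
det is linear in row 0: changing M[0][2] by delta changes det by delta * cofactor(0,2).
Cofactor C_02 = (-1)^(0+2) * minor(0,2) = -9
Entry delta = -2 - 2 = -4
Det delta = -4 * -9 = 36
New det = 48 + 36 = 84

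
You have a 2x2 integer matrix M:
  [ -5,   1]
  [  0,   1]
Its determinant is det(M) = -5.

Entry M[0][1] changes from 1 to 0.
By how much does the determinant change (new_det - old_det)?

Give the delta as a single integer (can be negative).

Answer: 0

Derivation:
Cofactor C_01 = 0
Entry delta = 0 - 1 = -1
Det delta = entry_delta * cofactor = -1 * 0 = 0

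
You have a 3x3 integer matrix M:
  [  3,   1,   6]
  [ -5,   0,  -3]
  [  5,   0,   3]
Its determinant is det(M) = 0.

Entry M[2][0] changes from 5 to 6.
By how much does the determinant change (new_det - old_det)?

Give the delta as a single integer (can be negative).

Cofactor C_20 = -3
Entry delta = 6 - 5 = 1
Det delta = entry_delta * cofactor = 1 * -3 = -3

Answer: -3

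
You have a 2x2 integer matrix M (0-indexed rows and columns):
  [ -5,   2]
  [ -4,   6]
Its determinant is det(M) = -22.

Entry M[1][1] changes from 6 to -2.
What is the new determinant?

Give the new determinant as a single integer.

det is linear in row 1: changing M[1][1] by delta changes det by delta * cofactor(1,1).
Cofactor C_11 = (-1)^(1+1) * minor(1,1) = -5
Entry delta = -2 - 6 = -8
Det delta = -8 * -5 = 40
New det = -22 + 40 = 18

Answer: 18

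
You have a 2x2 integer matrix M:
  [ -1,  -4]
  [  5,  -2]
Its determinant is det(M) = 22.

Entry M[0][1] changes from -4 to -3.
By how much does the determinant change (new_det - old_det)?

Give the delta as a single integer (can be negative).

Cofactor C_01 = -5
Entry delta = -3 - -4 = 1
Det delta = entry_delta * cofactor = 1 * -5 = -5

Answer: -5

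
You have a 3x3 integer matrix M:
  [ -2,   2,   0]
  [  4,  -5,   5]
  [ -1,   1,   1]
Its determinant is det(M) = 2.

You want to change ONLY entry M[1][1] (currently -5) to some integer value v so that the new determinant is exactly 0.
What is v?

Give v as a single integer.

det is linear in entry M[1][1]: det = old_det + (v - -5) * C_11
Cofactor C_11 = -2
Want det = 0: 2 + (v - -5) * -2 = 0
  (v - -5) = -2 / -2 = 1
  v = -5 + (1) = -4

Answer: -4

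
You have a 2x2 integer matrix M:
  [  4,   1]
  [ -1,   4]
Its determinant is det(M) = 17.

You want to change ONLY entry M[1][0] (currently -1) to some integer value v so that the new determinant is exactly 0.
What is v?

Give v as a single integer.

Answer: 16

Derivation:
det is linear in entry M[1][0]: det = old_det + (v - -1) * C_10
Cofactor C_10 = -1
Want det = 0: 17 + (v - -1) * -1 = 0
  (v - -1) = -17 / -1 = 17
  v = -1 + (17) = 16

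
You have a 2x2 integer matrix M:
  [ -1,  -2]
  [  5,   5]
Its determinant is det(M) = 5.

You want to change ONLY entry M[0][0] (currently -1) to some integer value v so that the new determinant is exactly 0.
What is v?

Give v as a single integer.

Answer: -2

Derivation:
det is linear in entry M[0][0]: det = old_det + (v - -1) * C_00
Cofactor C_00 = 5
Want det = 0: 5 + (v - -1) * 5 = 0
  (v - -1) = -5 / 5 = -1
  v = -1 + (-1) = -2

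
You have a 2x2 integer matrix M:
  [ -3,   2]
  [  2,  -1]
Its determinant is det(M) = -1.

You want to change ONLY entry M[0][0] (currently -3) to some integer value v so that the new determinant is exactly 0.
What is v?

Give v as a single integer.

Answer: -4

Derivation:
det is linear in entry M[0][0]: det = old_det + (v - -3) * C_00
Cofactor C_00 = -1
Want det = 0: -1 + (v - -3) * -1 = 0
  (v - -3) = 1 / -1 = -1
  v = -3 + (-1) = -4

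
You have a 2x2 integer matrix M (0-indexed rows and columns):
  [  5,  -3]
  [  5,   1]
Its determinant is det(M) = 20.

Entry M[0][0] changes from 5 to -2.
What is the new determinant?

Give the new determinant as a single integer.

det is linear in row 0: changing M[0][0] by delta changes det by delta * cofactor(0,0).
Cofactor C_00 = (-1)^(0+0) * minor(0,0) = 1
Entry delta = -2 - 5 = -7
Det delta = -7 * 1 = -7
New det = 20 + -7 = 13

Answer: 13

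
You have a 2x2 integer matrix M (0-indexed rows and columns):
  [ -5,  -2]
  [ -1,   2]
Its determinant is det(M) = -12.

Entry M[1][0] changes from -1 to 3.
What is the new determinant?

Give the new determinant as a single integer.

det is linear in row 1: changing M[1][0] by delta changes det by delta * cofactor(1,0).
Cofactor C_10 = (-1)^(1+0) * minor(1,0) = 2
Entry delta = 3 - -1 = 4
Det delta = 4 * 2 = 8
New det = -12 + 8 = -4

Answer: -4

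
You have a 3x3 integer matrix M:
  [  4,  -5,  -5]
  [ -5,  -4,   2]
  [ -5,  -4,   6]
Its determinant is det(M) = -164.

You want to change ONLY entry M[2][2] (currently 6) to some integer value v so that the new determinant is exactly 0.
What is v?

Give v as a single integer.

det is linear in entry M[2][2]: det = old_det + (v - 6) * C_22
Cofactor C_22 = -41
Want det = 0: -164 + (v - 6) * -41 = 0
  (v - 6) = 164 / -41 = -4
  v = 6 + (-4) = 2

Answer: 2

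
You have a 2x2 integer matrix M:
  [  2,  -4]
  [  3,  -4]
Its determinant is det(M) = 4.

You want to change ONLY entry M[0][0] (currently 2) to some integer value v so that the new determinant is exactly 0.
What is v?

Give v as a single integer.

det is linear in entry M[0][0]: det = old_det + (v - 2) * C_00
Cofactor C_00 = -4
Want det = 0: 4 + (v - 2) * -4 = 0
  (v - 2) = -4 / -4 = 1
  v = 2 + (1) = 3

Answer: 3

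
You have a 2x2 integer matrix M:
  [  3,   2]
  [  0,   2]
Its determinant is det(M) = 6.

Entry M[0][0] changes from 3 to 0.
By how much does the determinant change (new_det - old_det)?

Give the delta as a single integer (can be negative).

Answer: -6

Derivation:
Cofactor C_00 = 2
Entry delta = 0 - 3 = -3
Det delta = entry_delta * cofactor = -3 * 2 = -6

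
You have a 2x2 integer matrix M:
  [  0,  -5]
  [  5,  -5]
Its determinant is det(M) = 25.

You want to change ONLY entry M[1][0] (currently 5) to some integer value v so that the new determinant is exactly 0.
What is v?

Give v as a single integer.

Answer: 0

Derivation:
det is linear in entry M[1][0]: det = old_det + (v - 5) * C_10
Cofactor C_10 = 5
Want det = 0: 25 + (v - 5) * 5 = 0
  (v - 5) = -25 / 5 = -5
  v = 5 + (-5) = 0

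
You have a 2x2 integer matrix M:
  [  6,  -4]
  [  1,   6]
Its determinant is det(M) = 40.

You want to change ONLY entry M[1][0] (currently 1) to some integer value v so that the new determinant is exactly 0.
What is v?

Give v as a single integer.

Answer: -9

Derivation:
det is linear in entry M[1][0]: det = old_det + (v - 1) * C_10
Cofactor C_10 = 4
Want det = 0: 40 + (v - 1) * 4 = 0
  (v - 1) = -40 / 4 = -10
  v = 1 + (-10) = -9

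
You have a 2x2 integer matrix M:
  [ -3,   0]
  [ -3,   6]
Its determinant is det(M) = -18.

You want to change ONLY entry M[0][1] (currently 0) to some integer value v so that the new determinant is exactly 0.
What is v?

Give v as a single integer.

det is linear in entry M[0][1]: det = old_det + (v - 0) * C_01
Cofactor C_01 = 3
Want det = 0: -18 + (v - 0) * 3 = 0
  (v - 0) = 18 / 3 = 6
  v = 0 + (6) = 6

Answer: 6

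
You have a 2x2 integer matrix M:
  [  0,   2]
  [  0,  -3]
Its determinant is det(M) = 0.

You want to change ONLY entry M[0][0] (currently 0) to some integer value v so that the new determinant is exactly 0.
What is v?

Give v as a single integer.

Answer: 0

Derivation:
det is linear in entry M[0][0]: det = old_det + (v - 0) * C_00
Cofactor C_00 = -3
Want det = 0: 0 + (v - 0) * -3 = 0
  (v - 0) = 0 / -3 = 0
  v = 0 + (0) = 0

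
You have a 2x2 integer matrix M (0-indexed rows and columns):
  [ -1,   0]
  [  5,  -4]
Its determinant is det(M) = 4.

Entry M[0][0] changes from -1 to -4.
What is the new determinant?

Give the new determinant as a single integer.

det is linear in row 0: changing M[0][0] by delta changes det by delta * cofactor(0,0).
Cofactor C_00 = (-1)^(0+0) * minor(0,0) = -4
Entry delta = -4 - -1 = -3
Det delta = -3 * -4 = 12
New det = 4 + 12 = 16

Answer: 16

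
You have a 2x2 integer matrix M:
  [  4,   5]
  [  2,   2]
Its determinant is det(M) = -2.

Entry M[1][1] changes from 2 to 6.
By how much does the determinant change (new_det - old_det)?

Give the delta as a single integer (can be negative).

Cofactor C_11 = 4
Entry delta = 6 - 2 = 4
Det delta = entry_delta * cofactor = 4 * 4 = 16

Answer: 16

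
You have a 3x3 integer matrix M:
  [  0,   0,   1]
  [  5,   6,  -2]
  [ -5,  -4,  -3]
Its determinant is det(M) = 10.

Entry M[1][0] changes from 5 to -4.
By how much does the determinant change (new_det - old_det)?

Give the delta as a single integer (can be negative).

Answer: 36

Derivation:
Cofactor C_10 = -4
Entry delta = -4 - 5 = -9
Det delta = entry_delta * cofactor = -9 * -4 = 36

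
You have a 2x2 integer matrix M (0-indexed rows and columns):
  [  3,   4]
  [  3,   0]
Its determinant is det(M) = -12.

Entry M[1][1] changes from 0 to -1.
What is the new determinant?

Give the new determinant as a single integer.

Answer: -15

Derivation:
det is linear in row 1: changing M[1][1] by delta changes det by delta * cofactor(1,1).
Cofactor C_11 = (-1)^(1+1) * minor(1,1) = 3
Entry delta = -1 - 0 = -1
Det delta = -1 * 3 = -3
New det = -12 + -3 = -15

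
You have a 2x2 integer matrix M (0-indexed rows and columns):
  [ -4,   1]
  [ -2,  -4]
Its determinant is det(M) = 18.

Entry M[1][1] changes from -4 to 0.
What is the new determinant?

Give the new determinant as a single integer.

det is linear in row 1: changing M[1][1] by delta changes det by delta * cofactor(1,1).
Cofactor C_11 = (-1)^(1+1) * minor(1,1) = -4
Entry delta = 0 - -4 = 4
Det delta = 4 * -4 = -16
New det = 18 + -16 = 2

Answer: 2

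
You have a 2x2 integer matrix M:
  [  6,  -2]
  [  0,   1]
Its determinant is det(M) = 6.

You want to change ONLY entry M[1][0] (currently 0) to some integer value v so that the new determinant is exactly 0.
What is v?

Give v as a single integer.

Answer: -3

Derivation:
det is linear in entry M[1][0]: det = old_det + (v - 0) * C_10
Cofactor C_10 = 2
Want det = 0: 6 + (v - 0) * 2 = 0
  (v - 0) = -6 / 2 = -3
  v = 0 + (-3) = -3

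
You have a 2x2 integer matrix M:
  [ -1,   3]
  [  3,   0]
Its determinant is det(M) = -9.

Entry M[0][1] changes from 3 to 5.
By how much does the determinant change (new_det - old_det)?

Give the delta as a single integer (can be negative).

Cofactor C_01 = -3
Entry delta = 5 - 3 = 2
Det delta = entry_delta * cofactor = 2 * -3 = -6

Answer: -6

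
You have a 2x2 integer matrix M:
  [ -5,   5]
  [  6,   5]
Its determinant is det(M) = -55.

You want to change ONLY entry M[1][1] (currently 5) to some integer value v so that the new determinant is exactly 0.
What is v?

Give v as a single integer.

det is linear in entry M[1][1]: det = old_det + (v - 5) * C_11
Cofactor C_11 = -5
Want det = 0: -55 + (v - 5) * -5 = 0
  (v - 5) = 55 / -5 = -11
  v = 5 + (-11) = -6

Answer: -6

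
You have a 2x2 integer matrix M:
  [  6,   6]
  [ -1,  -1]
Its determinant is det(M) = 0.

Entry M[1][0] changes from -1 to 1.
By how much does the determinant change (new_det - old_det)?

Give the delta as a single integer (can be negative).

Answer: -12

Derivation:
Cofactor C_10 = -6
Entry delta = 1 - -1 = 2
Det delta = entry_delta * cofactor = 2 * -6 = -12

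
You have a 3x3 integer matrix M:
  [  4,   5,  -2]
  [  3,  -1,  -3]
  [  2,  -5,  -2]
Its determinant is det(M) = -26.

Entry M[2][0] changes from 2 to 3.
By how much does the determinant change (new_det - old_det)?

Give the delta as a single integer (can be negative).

Cofactor C_20 = -17
Entry delta = 3 - 2 = 1
Det delta = entry_delta * cofactor = 1 * -17 = -17

Answer: -17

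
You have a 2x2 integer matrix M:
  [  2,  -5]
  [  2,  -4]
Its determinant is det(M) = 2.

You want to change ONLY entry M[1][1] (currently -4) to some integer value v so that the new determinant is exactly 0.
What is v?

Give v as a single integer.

det is linear in entry M[1][1]: det = old_det + (v - -4) * C_11
Cofactor C_11 = 2
Want det = 0: 2 + (v - -4) * 2 = 0
  (v - -4) = -2 / 2 = -1
  v = -4 + (-1) = -5

Answer: -5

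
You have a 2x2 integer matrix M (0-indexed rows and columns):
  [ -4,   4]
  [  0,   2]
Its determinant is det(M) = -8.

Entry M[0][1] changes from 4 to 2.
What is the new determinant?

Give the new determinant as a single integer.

det is linear in row 0: changing M[0][1] by delta changes det by delta * cofactor(0,1).
Cofactor C_01 = (-1)^(0+1) * minor(0,1) = 0
Entry delta = 2 - 4 = -2
Det delta = -2 * 0 = 0
New det = -8 + 0 = -8

Answer: -8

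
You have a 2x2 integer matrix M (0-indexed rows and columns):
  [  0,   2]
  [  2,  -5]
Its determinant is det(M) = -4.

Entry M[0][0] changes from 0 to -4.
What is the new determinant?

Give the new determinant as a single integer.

det is linear in row 0: changing M[0][0] by delta changes det by delta * cofactor(0,0).
Cofactor C_00 = (-1)^(0+0) * minor(0,0) = -5
Entry delta = -4 - 0 = -4
Det delta = -4 * -5 = 20
New det = -4 + 20 = 16

Answer: 16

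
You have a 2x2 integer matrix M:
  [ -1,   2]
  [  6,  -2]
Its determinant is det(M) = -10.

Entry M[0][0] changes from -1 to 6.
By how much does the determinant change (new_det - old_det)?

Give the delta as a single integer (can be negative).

Answer: -14

Derivation:
Cofactor C_00 = -2
Entry delta = 6 - -1 = 7
Det delta = entry_delta * cofactor = 7 * -2 = -14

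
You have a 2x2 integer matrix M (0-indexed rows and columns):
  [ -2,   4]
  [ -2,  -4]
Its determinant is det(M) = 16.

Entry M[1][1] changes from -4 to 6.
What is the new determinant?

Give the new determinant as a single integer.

Answer: -4

Derivation:
det is linear in row 1: changing M[1][1] by delta changes det by delta * cofactor(1,1).
Cofactor C_11 = (-1)^(1+1) * minor(1,1) = -2
Entry delta = 6 - -4 = 10
Det delta = 10 * -2 = -20
New det = 16 + -20 = -4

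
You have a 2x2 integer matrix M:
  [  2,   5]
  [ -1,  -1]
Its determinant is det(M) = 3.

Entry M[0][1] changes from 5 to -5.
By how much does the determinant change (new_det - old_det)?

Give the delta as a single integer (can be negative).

Cofactor C_01 = 1
Entry delta = -5 - 5 = -10
Det delta = entry_delta * cofactor = -10 * 1 = -10

Answer: -10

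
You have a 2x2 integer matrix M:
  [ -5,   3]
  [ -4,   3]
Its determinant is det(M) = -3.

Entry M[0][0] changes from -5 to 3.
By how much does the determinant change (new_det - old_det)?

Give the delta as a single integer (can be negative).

Cofactor C_00 = 3
Entry delta = 3 - -5 = 8
Det delta = entry_delta * cofactor = 8 * 3 = 24

Answer: 24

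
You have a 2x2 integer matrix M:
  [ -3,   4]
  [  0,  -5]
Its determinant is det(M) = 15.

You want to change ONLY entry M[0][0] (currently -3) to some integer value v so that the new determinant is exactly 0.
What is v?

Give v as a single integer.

Answer: 0

Derivation:
det is linear in entry M[0][0]: det = old_det + (v - -3) * C_00
Cofactor C_00 = -5
Want det = 0: 15 + (v - -3) * -5 = 0
  (v - -3) = -15 / -5 = 3
  v = -3 + (3) = 0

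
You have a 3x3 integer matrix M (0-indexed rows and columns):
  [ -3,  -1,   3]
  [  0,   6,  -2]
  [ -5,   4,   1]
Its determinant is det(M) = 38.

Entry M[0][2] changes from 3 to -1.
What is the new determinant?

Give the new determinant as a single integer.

det is linear in row 0: changing M[0][2] by delta changes det by delta * cofactor(0,2).
Cofactor C_02 = (-1)^(0+2) * minor(0,2) = 30
Entry delta = -1 - 3 = -4
Det delta = -4 * 30 = -120
New det = 38 + -120 = -82

Answer: -82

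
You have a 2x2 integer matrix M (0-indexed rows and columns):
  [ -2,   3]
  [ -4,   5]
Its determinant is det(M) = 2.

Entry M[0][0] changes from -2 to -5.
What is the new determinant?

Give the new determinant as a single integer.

det is linear in row 0: changing M[0][0] by delta changes det by delta * cofactor(0,0).
Cofactor C_00 = (-1)^(0+0) * minor(0,0) = 5
Entry delta = -5 - -2 = -3
Det delta = -3 * 5 = -15
New det = 2 + -15 = -13

Answer: -13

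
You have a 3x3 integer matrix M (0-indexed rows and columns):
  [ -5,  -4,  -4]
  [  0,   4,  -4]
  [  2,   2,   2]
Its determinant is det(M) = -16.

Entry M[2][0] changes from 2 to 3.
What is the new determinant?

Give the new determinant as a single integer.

det is linear in row 2: changing M[2][0] by delta changes det by delta * cofactor(2,0).
Cofactor C_20 = (-1)^(2+0) * minor(2,0) = 32
Entry delta = 3 - 2 = 1
Det delta = 1 * 32 = 32
New det = -16 + 32 = 16

Answer: 16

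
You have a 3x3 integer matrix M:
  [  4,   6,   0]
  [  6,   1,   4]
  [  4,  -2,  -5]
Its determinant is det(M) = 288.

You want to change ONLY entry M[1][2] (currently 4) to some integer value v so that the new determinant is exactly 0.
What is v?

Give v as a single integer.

Answer: -5

Derivation:
det is linear in entry M[1][2]: det = old_det + (v - 4) * C_12
Cofactor C_12 = 32
Want det = 0: 288 + (v - 4) * 32 = 0
  (v - 4) = -288 / 32 = -9
  v = 4 + (-9) = -5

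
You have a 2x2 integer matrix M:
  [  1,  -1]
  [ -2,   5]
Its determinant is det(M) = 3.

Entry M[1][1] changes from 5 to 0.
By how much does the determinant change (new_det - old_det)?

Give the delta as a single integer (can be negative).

Answer: -5

Derivation:
Cofactor C_11 = 1
Entry delta = 0 - 5 = -5
Det delta = entry_delta * cofactor = -5 * 1 = -5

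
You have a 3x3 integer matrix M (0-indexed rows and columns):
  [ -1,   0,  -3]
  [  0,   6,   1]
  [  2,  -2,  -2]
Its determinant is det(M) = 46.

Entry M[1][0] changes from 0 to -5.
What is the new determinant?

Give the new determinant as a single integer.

Answer: 16

Derivation:
det is linear in row 1: changing M[1][0] by delta changes det by delta * cofactor(1,0).
Cofactor C_10 = (-1)^(1+0) * minor(1,0) = 6
Entry delta = -5 - 0 = -5
Det delta = -5 * 6 = -30
New det = 46 + -30 = 16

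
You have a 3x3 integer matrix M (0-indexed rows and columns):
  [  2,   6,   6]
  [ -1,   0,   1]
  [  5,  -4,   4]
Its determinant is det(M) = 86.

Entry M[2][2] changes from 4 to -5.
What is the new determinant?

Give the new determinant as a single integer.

det is linear in row 2: changing M[2][2] by delta changes det by delta * cofactor(2,2).
Cofactor C_22 = (-1)^(2+2) * minor(2,2) = 6
Entry delta = -5 - 4 = -9
Det delta = -9 * 6 = -54
New det = 86 + -54 = 32

Answer: 32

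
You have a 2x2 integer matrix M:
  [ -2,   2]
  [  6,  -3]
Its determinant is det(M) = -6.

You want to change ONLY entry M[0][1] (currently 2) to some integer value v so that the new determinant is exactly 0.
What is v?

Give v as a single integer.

det is linear in entry M[0][1]: det = old_det + (v - 2) * C_01
Cofactor C_01 = -6
Want det = 0: -6 + (v - 2) * -6 = 0
  (v - 2) = 6 / -6 = -1
  v = 2 + (-1) = 1

Answer: 1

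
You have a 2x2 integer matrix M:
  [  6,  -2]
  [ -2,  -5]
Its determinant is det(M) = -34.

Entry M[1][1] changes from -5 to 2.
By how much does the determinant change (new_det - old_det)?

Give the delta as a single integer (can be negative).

Cofactor C_11 = 6
Entry delta = 2 - -5 = 7
Det delta = entry_delta * cofactor = 7 * 6 = 42

Answer: 42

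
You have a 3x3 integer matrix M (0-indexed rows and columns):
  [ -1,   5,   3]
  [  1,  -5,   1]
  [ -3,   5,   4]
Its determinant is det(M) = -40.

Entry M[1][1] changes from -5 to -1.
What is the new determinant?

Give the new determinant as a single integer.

det is linear in row 1: changing M[1][1] by delta changes det by delta * cofactor(1,1).
Cofactor C_11 = (-1)^(1+1) * minor(1,1) = 5
Entry delta = -1 - -5 = 4
Det delta = 4 * 5 = 20
New det = -40 + 20 = -20

Answer: -20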